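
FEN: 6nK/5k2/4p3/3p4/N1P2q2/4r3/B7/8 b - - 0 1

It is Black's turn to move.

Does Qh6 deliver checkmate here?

yes

After Qh6: white king on h8; in check: yes, from the black queen on h6.
King squares — g7: attacked by Qh6; h7: attacked by Qh6; g8: attacked by Kf7.
White has no legal moves → checkmate.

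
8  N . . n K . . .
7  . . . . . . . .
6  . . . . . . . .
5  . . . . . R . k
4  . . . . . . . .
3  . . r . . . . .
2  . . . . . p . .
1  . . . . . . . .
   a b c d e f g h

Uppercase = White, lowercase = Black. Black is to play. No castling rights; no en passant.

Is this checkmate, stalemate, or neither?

neither

Black to move; black king on h5.
In check: yes, from the white rook on f5.
King squares — g4: available; h4: available; g5: attacked by Rf5; g6: available; h6: available.
Legal moves for Black: Kh6, Kg6, Kh4, Kg4.
Black is in check but has 4 legal moves → neither.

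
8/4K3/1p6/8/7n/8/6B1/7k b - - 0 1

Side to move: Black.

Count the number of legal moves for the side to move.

Black to move; king on h1.
In check: yes, from the white bishop on g2.
Legal moves: Kh2, Kxg2, Kg1, Nxg2.
Count: 4.

4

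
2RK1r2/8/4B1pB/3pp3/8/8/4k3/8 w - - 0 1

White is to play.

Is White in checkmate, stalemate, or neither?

neither

White to move; white king on d8.
In check: yes, from the black rook on f8.
King squares — c7: available; d7: available; e7: available; c8: own rook; e8: attacked by Rf8.
Legal moves for White: Ke7, Kd7, Kc7, Bxf8.
White is in check but has 4 legal moves → neither.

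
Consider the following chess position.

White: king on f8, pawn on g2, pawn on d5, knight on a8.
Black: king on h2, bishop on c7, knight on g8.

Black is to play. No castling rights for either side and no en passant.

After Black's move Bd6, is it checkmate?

no

After Bd6: white king on f8; in check: yes, from the black bishop on d6.
White has 4 legal replies: Kxg8, Ke8, Kg7, Kf7.
In check but a legal move exists → not checkmate.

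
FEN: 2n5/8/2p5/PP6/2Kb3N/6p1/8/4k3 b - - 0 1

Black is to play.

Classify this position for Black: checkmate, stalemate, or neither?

Black to move; black king on e1.
In check: no.
Legal moves for Black include: Ne7, Na7, Nd6+, Nb6+, Bh8, Bg7, Ba7, Bf6, Bb6, Be5, Bc5, Be3, Bc3, Bf2, Bb2, Bg1, Ba1, Kf2, ... (list truncated; more exist).
Black has legal moves and is not in check → neither.

neither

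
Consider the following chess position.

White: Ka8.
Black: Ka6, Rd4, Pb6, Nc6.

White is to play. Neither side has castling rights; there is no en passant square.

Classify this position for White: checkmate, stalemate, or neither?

stalemate

White to move; white king on a8.
In check: no.
King squares — a7: attacked by Ka6; b7: attacked by Ka6; b8: attacked by Nc6.
Legal moves for White: none.
Not in check and no legal moves → stalemate.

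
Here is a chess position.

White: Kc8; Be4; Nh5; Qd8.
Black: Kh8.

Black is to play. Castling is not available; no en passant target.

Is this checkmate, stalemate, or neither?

checkmate

Black to move; black king on h8.
In check: yes, from the white queen on d8.
King squares — g7: attacked by Nh5; h7: attacked by Be4; g8: attacked by Qd8.
Legal moves for Black: none.
In check with no legal moves → checkmate.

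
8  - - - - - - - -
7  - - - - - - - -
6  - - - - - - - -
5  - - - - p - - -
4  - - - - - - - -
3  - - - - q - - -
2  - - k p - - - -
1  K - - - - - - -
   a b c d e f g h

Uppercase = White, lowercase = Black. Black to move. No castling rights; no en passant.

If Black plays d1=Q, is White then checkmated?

no

After d1=Q: white king on a1; in check: yes, from the black queen on d1.
White has 1 legal reply: Ka2.
In check but a legal move exists → not checkmate.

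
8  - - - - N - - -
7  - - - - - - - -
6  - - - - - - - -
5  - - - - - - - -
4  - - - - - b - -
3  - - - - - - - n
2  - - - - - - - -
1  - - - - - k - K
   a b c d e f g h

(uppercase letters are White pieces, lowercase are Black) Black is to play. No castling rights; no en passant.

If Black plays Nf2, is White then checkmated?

After Nf2: white king on h1; in check: yes, from the black knight on f2.
King squares — g1: attacked by Kf1; g2: attacked by Kf1; h2: attacked by Bf4.
White has no legal moves → checkmate.

yes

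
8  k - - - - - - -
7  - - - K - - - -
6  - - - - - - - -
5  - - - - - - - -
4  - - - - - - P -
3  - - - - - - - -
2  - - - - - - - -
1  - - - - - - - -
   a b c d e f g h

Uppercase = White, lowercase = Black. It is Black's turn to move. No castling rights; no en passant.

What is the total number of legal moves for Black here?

Black to move; king on a8.
In check: no.
Legal moves: Kb8, Kb7, Ka7.
Count: 3.

3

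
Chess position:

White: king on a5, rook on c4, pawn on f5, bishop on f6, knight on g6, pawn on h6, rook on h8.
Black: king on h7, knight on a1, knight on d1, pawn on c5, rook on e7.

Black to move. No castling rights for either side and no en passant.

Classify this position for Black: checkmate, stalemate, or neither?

checkmate

Black to move; black king on h7.
In check: yes, from the white rook on h8.
King squares — g6: attacked by Pf5; h6: attacked by Rh8; g7: attacked by Bf6; g8: attacked by Rh8; h8: attacked by Bf6.
Legal moves for Black: none.
In check with no legal moves → checkmate.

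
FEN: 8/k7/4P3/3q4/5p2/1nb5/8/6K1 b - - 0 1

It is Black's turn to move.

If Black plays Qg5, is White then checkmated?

no

After Qg5: white king on g1; in check: yes, from the black queen on g5.
White has 4 legal replies: Kh2, Kf2, Kh1, Kf1.
In check but a legal move exists → not checkmate.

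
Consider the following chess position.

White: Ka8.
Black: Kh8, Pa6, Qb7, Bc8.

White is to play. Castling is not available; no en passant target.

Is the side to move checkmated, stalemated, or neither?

checkmate

White to move; white king on a8.
In check: yes, from the black queen on b7.
King squares — a7: attacked by Qb7; b7: attacked by Bc8; b8: attacked by Qb7.
Legal moves for White: none.
In check with no legal moves → checkmate.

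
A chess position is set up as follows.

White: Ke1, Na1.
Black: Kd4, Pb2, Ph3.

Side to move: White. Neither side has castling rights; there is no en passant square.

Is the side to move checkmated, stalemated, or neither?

White to move; white king on e1.
In check: no.
Legal moves for White: Kf2, Ke2, Kd2, Kf1, Kd1, Nb3+, Nc2+.
White has 7 legal moves and is not in check → neither.

neither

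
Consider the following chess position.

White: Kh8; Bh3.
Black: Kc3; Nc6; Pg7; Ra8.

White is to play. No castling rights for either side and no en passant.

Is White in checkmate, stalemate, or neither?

neither

White to move; white king on h8.
In check: yes, from the black rook on a8.
Legal moves for White: Kh7, Kxg7, Bc8.
White is in check but has 3 legal moves → neither.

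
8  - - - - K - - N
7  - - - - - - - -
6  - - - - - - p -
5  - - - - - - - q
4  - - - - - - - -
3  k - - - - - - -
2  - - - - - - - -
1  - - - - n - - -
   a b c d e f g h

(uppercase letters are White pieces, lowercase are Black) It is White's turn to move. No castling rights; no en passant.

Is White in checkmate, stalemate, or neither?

White to move; white king on e8.
In check: no.
Legal moves for White: Nf7, Nxg6, Kf8, Kd8, Kf7, Ke7, Kd7.
White has 7 legal moves and is not in check → neither.

neither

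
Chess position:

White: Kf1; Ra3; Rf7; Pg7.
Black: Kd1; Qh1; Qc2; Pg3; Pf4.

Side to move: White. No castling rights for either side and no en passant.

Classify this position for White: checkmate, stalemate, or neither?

White to move; white king on f1.
In check: yes, from the black queen on h1.
King squares — e1: attacked by Kd1; g1: attacked by Qh1; e2: attacked by Kd1; f2: attacked by Qc2; g2: attacked by Qh1.
Legal moves for White: none.
In check with no legal moves → checkmate.

checkmate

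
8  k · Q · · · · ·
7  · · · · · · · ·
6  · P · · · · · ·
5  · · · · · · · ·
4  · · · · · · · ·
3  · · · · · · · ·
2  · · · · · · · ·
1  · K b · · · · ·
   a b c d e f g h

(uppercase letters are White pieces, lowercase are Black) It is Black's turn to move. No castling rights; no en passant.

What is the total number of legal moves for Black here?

0

Black to move; king on a8.
In check: yes, from the white queen on c8.
Legal moves: none.
Count: 0.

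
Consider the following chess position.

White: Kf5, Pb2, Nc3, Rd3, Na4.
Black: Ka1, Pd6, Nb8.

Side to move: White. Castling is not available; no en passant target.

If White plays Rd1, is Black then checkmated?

yes

After Rd1: black king on a1; in check: yes, from the white rook on d1.
King squares — b1: attacked by Rd1; a2: attacked by Nc3; b2: attacked by Na4.
Black has no legal moves → checkmate.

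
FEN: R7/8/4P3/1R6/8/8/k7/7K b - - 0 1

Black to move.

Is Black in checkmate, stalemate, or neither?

Black to move; black king on a2.
In check: yes, from the white rook on a8.
King squares — a1: attacked by Ra8; b1: attacked by Rb5; b2: attacked by Rb5; a3: attacked by Ra8; b3: attacked by Rb5.
Legal moves for Black: none.
In check with no legal moves → checkmate.

checkmate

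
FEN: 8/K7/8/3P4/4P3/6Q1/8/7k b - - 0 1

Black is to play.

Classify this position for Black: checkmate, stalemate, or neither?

Black to move; black king on h1.
In check: no.
King squares — g1: attacked by Qg3; g2: attacked by Qg3; h2: attacked by Qg3.
Legal moves for Black: none.
Not in check and no legal moves → stalemate.

stalemate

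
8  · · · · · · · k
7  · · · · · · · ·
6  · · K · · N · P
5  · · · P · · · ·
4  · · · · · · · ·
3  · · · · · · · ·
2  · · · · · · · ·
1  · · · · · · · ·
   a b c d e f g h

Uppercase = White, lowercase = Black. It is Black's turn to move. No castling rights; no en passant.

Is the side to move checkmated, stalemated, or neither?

stalemate

Black to move; black king on h8.
In check: no.
King squares — g7: attacked by Ph6; h7: attacked by Nf6; g8: attacked by Nf6.
Legal moves for Black: none.
Not in check and no legal moves → stalemate.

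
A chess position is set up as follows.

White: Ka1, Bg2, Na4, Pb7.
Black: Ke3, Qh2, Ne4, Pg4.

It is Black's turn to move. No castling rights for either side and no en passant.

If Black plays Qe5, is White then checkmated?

After Qe5: white king on a1; in check: yes, from the black queen on e5.
White has 4 legal replies: Ka2, Kb1, Nc3, Nb2.
In check but a legal move exists → not checkmate.

no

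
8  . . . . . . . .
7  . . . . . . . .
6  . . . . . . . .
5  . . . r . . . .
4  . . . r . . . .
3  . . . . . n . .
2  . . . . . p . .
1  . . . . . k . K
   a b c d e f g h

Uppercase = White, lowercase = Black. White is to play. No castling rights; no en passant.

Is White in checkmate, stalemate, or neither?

stalemate

White to move; white king on h1.
In check: no.
King squares — g1: attacked by Kf1; g2: attacked by Kf1; h2: attacked by Nf3.
Legal moves for White: none.
Not in check and no legal moves → stalemate.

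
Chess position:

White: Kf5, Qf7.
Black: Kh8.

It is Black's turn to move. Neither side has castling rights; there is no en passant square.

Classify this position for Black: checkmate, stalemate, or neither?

stalemate

Black to move; black king on h8.
In check: no.
King squares — g7: attacked by Qf7; h7: attacked by Qf7; g8: attacked by Qf7.
Legal moves for Black: none.
Not in check and no legal moves → stalemate.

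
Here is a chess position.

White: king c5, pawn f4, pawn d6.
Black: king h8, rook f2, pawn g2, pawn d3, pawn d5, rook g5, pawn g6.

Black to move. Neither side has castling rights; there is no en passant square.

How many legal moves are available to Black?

22

Black to move; king on h8.
In check: no.
Legal moves: Kg8, Kh7, Kg7, Rh5, Rf5, Re5, Rg4, Rg3, Rxf4, Rf3, Re2, Rd2, Rc2+, Rb2, Ra2, Rf1, d4+, d2, g1=Q, g1=R, g1=B, g1=N.
Count: 22.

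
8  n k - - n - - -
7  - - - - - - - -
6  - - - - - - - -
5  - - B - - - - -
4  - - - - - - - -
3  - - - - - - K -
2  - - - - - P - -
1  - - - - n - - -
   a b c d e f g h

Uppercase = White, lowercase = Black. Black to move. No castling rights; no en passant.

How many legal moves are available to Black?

Black to move; king on b8.
In check: no.
Legal moves: Ng7, Nec7, Nf6, Nd6, Kc8, Kc7, Kb7, Nac7, Nb6, Nf3, Nd3, Ng2, Nc2.
Count: 13.

13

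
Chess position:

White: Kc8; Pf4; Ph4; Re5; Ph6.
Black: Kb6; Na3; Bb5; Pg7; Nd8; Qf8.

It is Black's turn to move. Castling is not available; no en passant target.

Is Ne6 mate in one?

yes

After Ne6: white king on c8; in check: yes, from the black queen on f8.
King squares — b7: attacked by Kb6; c7: attacked by Kb6; d7: attacked by Bb5; b8: attacked by Qf8; d8: attacked by Ne6.
White has no legal moves → checkmate.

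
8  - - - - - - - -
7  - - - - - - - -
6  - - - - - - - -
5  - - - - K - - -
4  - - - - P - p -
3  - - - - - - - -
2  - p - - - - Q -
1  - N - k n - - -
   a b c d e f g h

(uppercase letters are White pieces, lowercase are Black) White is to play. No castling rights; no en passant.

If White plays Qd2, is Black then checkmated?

After Qd2: black king on d1; in check: yes, from the white queen on d2.
King squares — c1: attacked by Qd2; e1: own knight; c2: attacked by Qd2; d2: attacked by Nb1; e2: attacked by Qd2.
Black has no legal moves → checkmate.

yes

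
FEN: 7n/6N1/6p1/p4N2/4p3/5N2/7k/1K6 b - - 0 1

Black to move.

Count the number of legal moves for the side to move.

Black to move; king on h2.
In check: yes, from the white knight on f3.
Legal moves: Kh3, Kg2, Kh1, exf3.
Count: 4.

4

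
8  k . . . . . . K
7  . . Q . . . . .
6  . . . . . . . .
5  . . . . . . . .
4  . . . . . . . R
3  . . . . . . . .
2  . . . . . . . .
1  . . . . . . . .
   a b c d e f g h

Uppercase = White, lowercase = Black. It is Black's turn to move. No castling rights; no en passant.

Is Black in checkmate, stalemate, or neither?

stalemate

Black to move; black king on a8.
In check: no.
King squares — a7: attacked by Qc7; b7: attacked by Qc7; b8: attacked by Qc7.
Legal moves for Black: none.
Not in check and no legal moves → stalemate.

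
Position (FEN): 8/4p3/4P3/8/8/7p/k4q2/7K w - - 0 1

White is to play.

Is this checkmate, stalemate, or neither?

stalemate

White to move; white king on h1.
In check: no.
King squares — g1: attacked by Qf2; g2: attacked by Qf2; h2: attacked by Qf2.
Legal moves for White: none.
Not in check and no legal moves → stalemate.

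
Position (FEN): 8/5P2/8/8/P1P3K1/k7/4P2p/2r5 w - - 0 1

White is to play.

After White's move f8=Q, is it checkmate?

no

After f8=Q: black king on a3; in check: yes, from the white queen on f8.
Black has 4 legal replies: Kxa4, Kb3, Kb2, Ka2.
In check but a legal move exists → not checkmate.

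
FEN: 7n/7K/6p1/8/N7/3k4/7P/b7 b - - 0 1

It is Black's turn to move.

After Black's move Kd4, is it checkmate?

After Kd4: white king on h7; in check: no.
White is not in check, so this cannot be checkmate.

no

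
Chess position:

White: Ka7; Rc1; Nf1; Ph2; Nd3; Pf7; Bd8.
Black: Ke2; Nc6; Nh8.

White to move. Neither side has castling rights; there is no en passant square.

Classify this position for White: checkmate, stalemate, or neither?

White to move; white king on a7.
In check: yes, from the black knight on c6.
King squares — a6: available; b6: available; b7: available; a8: available; b8: attacked by Nc6.
Legal moves for White: Ka8, Kb7, Kb6, Ka6, Rxc6.
White is in check but has 5 legal moves → neither.

neither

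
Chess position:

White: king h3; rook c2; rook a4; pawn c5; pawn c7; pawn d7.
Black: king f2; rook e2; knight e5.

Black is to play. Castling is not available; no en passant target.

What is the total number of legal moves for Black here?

15

Black to move; king on f2.
In check: no.
Legal moves: Nf7, Nxd7, Ng6, Nc6, Ng4, Nc4, Nf3, Nd3, Kf3, Ke3, Kg1, Kf1, Ke1, Rd2, Rxc2.
Count: 15.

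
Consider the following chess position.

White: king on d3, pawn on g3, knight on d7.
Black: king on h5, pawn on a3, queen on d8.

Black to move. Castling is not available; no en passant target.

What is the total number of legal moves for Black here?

20

Black to move; king on h5.
In check: no.
Legal moves: Qh8, Qg8, Qf8, Qe8, Qc8, Qb8, Qa8, Qe7, Qxd7+, Qc7, Qf6, Qb6, Qg5, Qa5, Qh4, Kh6, Kg6, Kg5, Kg4, a2.
Count: 20.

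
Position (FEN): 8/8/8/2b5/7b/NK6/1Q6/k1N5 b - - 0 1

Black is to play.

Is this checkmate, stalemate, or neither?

Black to move; black king on a1.
In check: yes, from the white queen on b2.
King squares — b1: attacked by Qb2; a2: attacked by Nc1; b2: attacked by Kb3.
Legal moves for Black: none.
In check with no legal moves → checkmate.

checkmate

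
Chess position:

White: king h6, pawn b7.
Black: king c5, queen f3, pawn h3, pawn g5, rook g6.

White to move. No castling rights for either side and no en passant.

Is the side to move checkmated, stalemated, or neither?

White to move; white king on h6.
In check: yes, from the black rook on g6.
Legal moves for White: Kh7, Kxg6.
White is in check but has 2 legal moves → neither.

neither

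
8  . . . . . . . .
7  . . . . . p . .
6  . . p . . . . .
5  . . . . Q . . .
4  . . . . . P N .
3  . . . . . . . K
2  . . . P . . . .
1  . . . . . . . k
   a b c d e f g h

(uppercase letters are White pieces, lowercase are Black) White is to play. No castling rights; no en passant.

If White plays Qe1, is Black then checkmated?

yes

After Qe1: black king on h1; in check: yes, from the white queen on e1.
King squares — g1: attacked by Qe1; g2: attacked by Kh3; h2: attacked by Kh3.
Black has no legal moves → checkmate.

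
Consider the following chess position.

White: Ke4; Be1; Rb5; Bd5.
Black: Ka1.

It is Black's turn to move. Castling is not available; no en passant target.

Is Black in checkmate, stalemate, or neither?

stalemate

Black to move; black king on a1.
In check: no.
King squares — b1: attacked by Rb5; a2: attacked by Bd5; b2: attacked by Rb5.
Legal moves for Black: none.
Not in check and no legal moves → stalemate.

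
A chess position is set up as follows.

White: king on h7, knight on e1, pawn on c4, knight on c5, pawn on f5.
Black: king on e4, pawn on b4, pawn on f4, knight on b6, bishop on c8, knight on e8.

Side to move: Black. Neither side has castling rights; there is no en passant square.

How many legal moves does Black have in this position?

Black to move; king on e4.
In check: yes, from the white knight on c5.
Legal moves: Kxf5, Ke5, Kd4, Ke3.
Count: 4.

4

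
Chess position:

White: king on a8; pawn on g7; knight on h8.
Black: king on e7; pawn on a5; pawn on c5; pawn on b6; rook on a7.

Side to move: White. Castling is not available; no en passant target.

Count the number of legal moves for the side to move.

2

White to move; king on a8.
In check: yes, from the black rook on a7.
Legal moves: Kb8, Kxa7.
Count: 2.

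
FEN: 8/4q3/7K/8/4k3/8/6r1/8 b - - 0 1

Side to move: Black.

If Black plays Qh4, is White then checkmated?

yes

After Qh4: white king on h6; in check: yes, from the black queen on h4.
King squares — g5: attacked by Rg2; h5: attacked by Qh4; g6: attacked by Rg2; g7: attacked by Rg2; h7: attacked by Qh4.
White has no legal moves → checkmate.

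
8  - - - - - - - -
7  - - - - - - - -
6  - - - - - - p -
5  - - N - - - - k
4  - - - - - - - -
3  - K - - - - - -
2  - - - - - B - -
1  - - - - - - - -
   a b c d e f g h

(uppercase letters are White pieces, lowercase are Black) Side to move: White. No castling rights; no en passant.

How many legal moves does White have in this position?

21

White to move; king on b3.
In check: no.
Legal moves: Nd7, Nb7, Ne6, Na6, Ne4, Na4, Nd3, Kc4, Kb4, Ka4, Kc3, Ka3, Kc2, Kb2, Ka2, Bh4, Bd4, Bg3, Be3, Bg1, Be1.
Count: 21.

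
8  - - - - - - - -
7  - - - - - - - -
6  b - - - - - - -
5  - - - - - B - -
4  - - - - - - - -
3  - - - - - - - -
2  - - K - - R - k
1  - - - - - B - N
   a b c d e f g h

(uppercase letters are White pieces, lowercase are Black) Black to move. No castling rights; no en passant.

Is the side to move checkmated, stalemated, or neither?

neither

Black to move; black king on h2.
In check: yes, from the white rook on f2.
King squares — g1: available; h1: available; g2: attacked by Bf1; g3: attacked by Nh1; h3: attacked by Bf1.
Legal moves for Black: Kxh1, Kg1.
Black is in check but has 2 legal moves → neither.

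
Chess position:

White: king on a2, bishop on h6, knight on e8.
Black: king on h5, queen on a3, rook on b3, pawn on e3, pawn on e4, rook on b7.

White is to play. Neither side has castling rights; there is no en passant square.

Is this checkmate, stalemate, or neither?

checkmate

White to move; white king on a2.
In check: yes, from the black queen on a3.
King squares — a1: attacked by Qa3; b1: attacked by Rb3; b2: attacked by Qa3; a3: attacked by Rb3; b3: attacked by Qa3.
Legal moves for White: none.
In check with no legal moves → checkmate.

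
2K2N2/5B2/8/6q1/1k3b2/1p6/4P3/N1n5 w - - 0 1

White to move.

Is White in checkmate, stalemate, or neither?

neither

White to move; white king on c8.
In check: no.
Legal moves for White: Nh7, Nd7, Ng6, Ne6, Kd7, Kb7, Bg8, Be8, Bg6, Be6, Bh5, Bd5, Bc4, Bxb3, Nxb3, Nc2+, e3, e4.
White has 18 legal moves and is not in check → neither.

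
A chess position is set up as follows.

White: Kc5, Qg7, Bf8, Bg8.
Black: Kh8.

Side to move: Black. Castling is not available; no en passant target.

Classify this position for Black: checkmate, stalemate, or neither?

checkmate

Black to move; black king on h8.
In check: yes, from the white queen on g7.
King squares — g7: attacked by Bf8; h7: attacked by Qg7; g8: attacked by Qg7.
Legal moves for Black: none.
In check with no legal moves → checkmate.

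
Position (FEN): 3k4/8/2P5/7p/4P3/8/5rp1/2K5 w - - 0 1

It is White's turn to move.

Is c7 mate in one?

After c7: black king on d8; in check: yes, from the white pawn on c7.
Black has 5 legal replies: Ke8, Kc8, Ke7, Kd7, Kxc7.
In check but a legal move exists → not checkmate.

no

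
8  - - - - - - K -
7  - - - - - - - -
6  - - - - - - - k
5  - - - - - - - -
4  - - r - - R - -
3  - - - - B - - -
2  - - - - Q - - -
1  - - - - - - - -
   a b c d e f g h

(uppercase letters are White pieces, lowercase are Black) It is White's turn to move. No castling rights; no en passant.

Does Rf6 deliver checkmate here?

yes

After Rf6: black king on h6; in check: yes, from the white bishop on e3 and the white rook on f6.
King squares — g5: attacked by Be3; h5: attacked by Qe2; g6: attacked by Rf6; g7: attacked by Kg8; h7: attacked by Kg8.
Black has no legal moves → checkmate.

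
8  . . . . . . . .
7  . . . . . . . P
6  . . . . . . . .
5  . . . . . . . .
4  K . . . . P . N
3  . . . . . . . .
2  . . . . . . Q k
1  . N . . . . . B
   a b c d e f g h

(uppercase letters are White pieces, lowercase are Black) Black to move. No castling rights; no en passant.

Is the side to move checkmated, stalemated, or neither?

Black to move; black king on h2.
In check: yes, from the white queen on g2.
King squares — g1: attacked by Qg2; h1: attacked by Qg2; g2: attacked by Bh1; g3: attacked by Qg2; h3: attacked by Qg2.
Legal moves for Black: none.
In check with no legal moves → checkmate.

checkmate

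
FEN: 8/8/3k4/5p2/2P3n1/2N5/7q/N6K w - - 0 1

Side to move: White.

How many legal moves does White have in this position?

0

White to move; king on h1.
In check: yes, from the black queen on h2.
Legal moves: none.
Count: 0.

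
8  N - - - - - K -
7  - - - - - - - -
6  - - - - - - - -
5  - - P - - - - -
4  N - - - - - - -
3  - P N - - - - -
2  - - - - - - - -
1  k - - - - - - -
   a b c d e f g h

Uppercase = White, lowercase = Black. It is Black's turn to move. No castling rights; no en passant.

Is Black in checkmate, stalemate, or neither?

Black to move; black king on a1.
In check: no.
King squares — b1: attacked by Nc3; a2: attacked by Nc3; b2: attacked by Na4.
Legal moves for Black: none.
Not in check and no legal moves → stalemate.

stalemate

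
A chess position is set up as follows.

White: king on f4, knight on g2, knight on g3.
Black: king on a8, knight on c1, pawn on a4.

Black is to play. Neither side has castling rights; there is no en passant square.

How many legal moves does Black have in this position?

8

Black to move; king on a8.
In check: no.
Legal moves: Kb8, Kb7, Ka7, Nd3+, Nb3, Ne2+, Na2, a3.
Count: 8.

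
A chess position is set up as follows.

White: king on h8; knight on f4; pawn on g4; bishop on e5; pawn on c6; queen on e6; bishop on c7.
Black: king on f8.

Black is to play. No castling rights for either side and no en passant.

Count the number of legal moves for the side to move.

0

Black to move; king on f8.
In check: no.
Legal moves: none.
Count: 0.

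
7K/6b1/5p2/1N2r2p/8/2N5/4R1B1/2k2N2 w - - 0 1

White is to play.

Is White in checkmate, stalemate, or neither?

White to move; white king on h8.
In check: yes, from the black bishop on g7.
King squares — g7: available; h7: available; g8: available.
Legal moves for White: Kg8, Kh7, Kxg7.
White is in check but has 3 legal moves → neither.

neither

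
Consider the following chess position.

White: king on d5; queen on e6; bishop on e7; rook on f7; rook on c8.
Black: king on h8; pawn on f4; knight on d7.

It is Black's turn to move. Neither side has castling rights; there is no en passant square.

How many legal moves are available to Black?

Black to move; king on h8.
In check: yes, from the white rook on c8.
Legal moves: Nf8.
Count: 1.

1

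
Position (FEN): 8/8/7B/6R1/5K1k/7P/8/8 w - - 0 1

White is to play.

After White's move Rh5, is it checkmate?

no

After Rh5: black king on h4; in check: yes, from the white rook on h5.
Black has 1 legal reply: Kxh5.
In check but a legal move exists → not checkmate.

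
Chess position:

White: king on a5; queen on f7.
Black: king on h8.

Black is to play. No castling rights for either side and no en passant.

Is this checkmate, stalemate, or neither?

Black to move; black king on h8.
In check: no.
King squares — g7: attacked by Qf7; h7: attacked by Qf7; g8: attacked by Qf7.
Legal moves for Black: none.
Not in check and no legal moves → stalemate.

stalemate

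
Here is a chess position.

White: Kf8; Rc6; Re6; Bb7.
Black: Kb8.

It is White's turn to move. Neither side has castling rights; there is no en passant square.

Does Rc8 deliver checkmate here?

After Rc8: black king on b8; in check: yes, from the white rook on c8.
Black has 2 legal replies: Kxb7, Ka7.
In check but a legal move exists → not checkmate.

no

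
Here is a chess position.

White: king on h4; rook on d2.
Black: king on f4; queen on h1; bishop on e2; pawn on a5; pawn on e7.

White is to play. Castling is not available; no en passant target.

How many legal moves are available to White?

White to move; king on h4.
In check: yes, from the black queen on h1.
Legal moves: none.
Count: 0.

0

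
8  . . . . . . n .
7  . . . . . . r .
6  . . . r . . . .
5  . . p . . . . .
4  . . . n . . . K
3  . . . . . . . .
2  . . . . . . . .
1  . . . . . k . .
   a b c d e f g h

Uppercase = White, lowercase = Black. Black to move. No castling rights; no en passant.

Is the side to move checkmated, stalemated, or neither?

neither

Black to move; black king on f1.
In check: no.
Legal moves for Black include: Ne7, Nh6, Nf6, Rh7+, Rf7, Re7, Rgd7, Rc7, Rb7, Ra7, Rgg6, Rg5, Rg4+, Rg3, Rg2, Rg1, Rd8, Rdd7, ... (list truncated; more exist).
Black has legal moves and is not in check → neither.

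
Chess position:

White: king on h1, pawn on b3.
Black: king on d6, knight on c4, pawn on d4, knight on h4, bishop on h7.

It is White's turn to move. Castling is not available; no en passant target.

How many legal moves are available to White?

White to move; king on h1.
In check: no.
Legal moves: Kh2, Kg1, bxc4, b4.
Count: 4.

4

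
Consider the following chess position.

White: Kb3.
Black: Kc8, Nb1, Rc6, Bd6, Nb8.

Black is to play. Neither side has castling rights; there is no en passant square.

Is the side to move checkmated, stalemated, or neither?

neither

Black to move; black king on c8.
In check: no.
Legal moves for Black include: Kd8, Kd7, Kc7, Kb7, Nd7, Na6, Bf8, Be7, Bc7, Be5, Bc5, Bf4, Bb4, Bg3, Ba3, Bh2, Rc7, Rb6+, ... (list truncated; more exist).
Black has legal moves and is not in check → neither.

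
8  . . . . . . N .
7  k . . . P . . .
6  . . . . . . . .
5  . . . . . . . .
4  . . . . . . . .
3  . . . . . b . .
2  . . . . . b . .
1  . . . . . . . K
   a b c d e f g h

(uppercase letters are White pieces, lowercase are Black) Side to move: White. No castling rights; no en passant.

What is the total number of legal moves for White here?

White to move; king on h1.
In check: yes, from the black bishop on f3.
Legal moves: Kh2.
Count: 1.

1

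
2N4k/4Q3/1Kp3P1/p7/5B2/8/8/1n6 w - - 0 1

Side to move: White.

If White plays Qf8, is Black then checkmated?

yes

After Qf8: black king on h8; in check: yes, from the white queen on f8.
King squares — g7: attacked by Qf8; h7: attacked by Pg6; g8: attacked by Qf8.
Black has no legal moves → checkmate.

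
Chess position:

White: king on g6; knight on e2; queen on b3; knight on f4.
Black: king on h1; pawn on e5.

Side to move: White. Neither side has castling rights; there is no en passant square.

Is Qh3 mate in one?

yes

After Qh3: black king on h1; in check: yes, from the white queen on h3.
King squares — g1: attacked by Ne2; g2: attacked by Qh3; h2: attacked by Qh3.
Black has no legal moves → checkmate.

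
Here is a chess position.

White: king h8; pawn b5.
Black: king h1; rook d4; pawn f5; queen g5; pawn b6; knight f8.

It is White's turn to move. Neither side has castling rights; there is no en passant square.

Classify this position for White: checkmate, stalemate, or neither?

stalemate

White to move; white king on h8.
In check: no.
King squares — g7: attacked by Qg5; h7: attacked by Nf8; g8: attacked by Qg5.
Legal moves for White: none.
Not in check and no legal moves → stalemate.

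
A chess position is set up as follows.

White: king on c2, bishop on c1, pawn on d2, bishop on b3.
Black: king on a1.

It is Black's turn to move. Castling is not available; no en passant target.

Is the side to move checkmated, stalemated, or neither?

stalemate

Black to move; black king on a1.
In check: no.
King squares — b1: attacked by Kc2; a2: attacked by Bb3; b2: attacked by Bc1.
Legal moves for Black: none.
Not in check and no legal moves → stalemate.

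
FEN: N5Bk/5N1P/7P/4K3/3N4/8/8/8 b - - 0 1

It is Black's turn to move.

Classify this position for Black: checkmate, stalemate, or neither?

Black to move; black king on h8.
In check: yes, from the white knight on f7.
King squares — g7: attacked by Ph6; h7: attacked by Bg8; g8: attacked by Ph7.
Legal moves for Black: none.
In check with no legal moves → checkmate.

checkmate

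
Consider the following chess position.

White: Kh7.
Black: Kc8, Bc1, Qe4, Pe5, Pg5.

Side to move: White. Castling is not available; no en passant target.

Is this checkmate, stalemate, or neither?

neither

White to move; white king on h7.
In check: yes, from the black queen on e4.
Legal moves for White: Kh8, Kg8, Kg7, Kh6.
White is in check but has 4 legal moves → neither.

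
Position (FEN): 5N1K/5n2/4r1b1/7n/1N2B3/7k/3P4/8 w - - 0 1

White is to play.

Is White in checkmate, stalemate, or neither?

White to move; white king on h8.
In check: yes, from the black knight on f7.
Legal moves for White: Kg8.
White is in check but has 1 legal move → neither.

neither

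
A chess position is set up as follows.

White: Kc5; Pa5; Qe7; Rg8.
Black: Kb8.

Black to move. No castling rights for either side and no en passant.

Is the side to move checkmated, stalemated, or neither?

Black to move; black king on b8.
In check: yes, from the white rook on g8.
King squares — a7: attacked by Qe7; b7: attacked by Qe7; c7: attacked by Qe7; a8: attacked by Rg8; c8: attacked by Rg8.
Legal moves for Black: none.
In check with no legal moves → checkmate.

checkmate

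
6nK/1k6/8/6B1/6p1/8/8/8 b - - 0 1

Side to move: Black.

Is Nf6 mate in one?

After Nf6: white king on h8; in check: no.
White is not in check, so this cannot be checkmate.

no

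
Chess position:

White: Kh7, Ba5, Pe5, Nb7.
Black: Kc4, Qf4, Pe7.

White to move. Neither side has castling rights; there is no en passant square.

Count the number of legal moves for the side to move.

White to move; king on h7.
In check: no.
Legal moves: Kh8, Kg8, Kg7, Kg6, Nd8, Nd6+, Nc5, Bd8, Bc7, Bb6, Bb4, Bc3, Bd2, Be1, e6.
Count: 15.

15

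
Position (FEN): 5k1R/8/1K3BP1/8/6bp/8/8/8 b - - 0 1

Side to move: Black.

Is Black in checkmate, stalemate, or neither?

checkmate

Black to move; black king on f8.
In check: yes, from the white rook on h8.
King squares — e7: attacked by Bf6; f7: attacked by Pg6; g7: attacked by Bf6; e8: attacked by Rh8; g8: attacked by Rh8.
Legal moves for Black: none.
In check with no legal moves → checkmate.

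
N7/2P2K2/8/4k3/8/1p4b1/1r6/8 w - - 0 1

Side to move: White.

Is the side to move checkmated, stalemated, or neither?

neither

White to move; white king on f7.
In check: no.
Legal moves for White: Nb6, Kg8, Kf8, Ke8, Kg7, Ke7, Kg6, c8=Q, c8=R, c8=B, c8=N.
White has 11 legal moves and is not in check → neither.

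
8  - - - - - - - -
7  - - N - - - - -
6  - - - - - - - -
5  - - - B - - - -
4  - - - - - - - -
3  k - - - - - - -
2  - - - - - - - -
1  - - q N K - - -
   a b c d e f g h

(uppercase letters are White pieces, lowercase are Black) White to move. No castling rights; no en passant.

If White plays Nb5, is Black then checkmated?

no

After Nb5: black king on a3; in check: yes, from the white knight on b5.
Black has 2 legal replies: Kb4, Ka4.
In check but a legal move exists → not checkmate.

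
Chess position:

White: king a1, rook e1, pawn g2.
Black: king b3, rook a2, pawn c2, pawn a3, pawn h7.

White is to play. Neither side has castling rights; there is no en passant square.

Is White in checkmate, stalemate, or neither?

checkmate

White to move; white king on a1.
In check: yes, from the black rook on a2.
King squares — b1: attacked by Pc2; a2: attacked by Kb3; b2: attacked by Ra2.
Legal moves for White: none.
In check with no legal moves → checkmate.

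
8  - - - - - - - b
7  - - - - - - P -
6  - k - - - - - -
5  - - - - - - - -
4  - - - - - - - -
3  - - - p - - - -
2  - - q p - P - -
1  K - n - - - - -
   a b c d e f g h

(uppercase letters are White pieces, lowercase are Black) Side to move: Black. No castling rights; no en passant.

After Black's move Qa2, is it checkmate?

After Qa2: white king on a1; in check: yes, from the black queen on a2.
King squares — b1: attacked by Qa2; a2: attacked by Nc1; b2: attacked by Qa2.
White has no legal moves → checkmate.

yes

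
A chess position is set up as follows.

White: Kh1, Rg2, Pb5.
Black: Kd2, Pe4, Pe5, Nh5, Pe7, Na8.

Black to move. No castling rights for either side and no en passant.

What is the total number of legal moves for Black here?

6

Black to move; king on d2.
In check: yes, from the white rook on g2.
Legal moves: Ke3, Kd3, Kc3, Ke1, Kd1, Kc1.
Count: 6.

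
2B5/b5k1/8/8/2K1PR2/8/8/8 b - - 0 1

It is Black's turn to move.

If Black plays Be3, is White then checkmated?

After Be3: white king on c4; in check: no.
White is not in check, so this cannot be checkmate.

no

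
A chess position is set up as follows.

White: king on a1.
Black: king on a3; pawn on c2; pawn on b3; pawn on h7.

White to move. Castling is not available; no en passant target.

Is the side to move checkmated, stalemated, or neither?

stalemate

White to move; white king on a1.
In check: no.
King squares — b1: attacked by Pc2; a2: attacked by Ka3; b2: attacked by Ka3.
Legal moves for White: none.
Not in check and no legal moves → stalemate.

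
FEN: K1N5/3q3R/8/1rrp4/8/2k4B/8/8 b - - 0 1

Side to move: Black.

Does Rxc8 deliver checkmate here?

After Rxc8: white king on a8; in check: yes, from the black rook on c8.
King squares — a7: attacked by Qd7; b7: attacked by Rb5; b8: attacked by Rb5.
White has no legal moves → checkmate.

yes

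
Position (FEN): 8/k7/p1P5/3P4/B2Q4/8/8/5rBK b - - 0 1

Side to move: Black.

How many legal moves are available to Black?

2

Black to move; king on a7.
In check: yes, from the white queen on d4.
Legal moves: Kb8, Ka8.
Count: 2.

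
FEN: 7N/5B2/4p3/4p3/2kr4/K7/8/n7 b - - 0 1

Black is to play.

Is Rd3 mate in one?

After Rd3: white king on a3; in check: yes, from the black rook on d3.
White has 3 legal replies: Ka4, Kb2, Ka2.
In check but a legal move exists → not checkmate.

no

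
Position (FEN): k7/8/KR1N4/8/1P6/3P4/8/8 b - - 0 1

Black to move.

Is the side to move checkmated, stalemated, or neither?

stalemate

Black to move; black king on a8.
In check: no.
King squares — a7: attacked by Ka6; b7: attacked by Ka6; b8: attacked by Rb6.
Legal moves for Black: none.
Not in check and no legal moves → stalemate.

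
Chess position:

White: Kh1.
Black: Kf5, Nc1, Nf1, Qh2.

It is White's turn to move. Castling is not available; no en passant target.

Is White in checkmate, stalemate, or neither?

checkmate

White to move; white king on h1.
In check: yes, from the black queen on h2.
King squares — g1: attacked by Qh2; g2: attacked by Qh2; h2: attacked by Nf1.
Legal moves for White: none.
In check with no legal moves → checkmate.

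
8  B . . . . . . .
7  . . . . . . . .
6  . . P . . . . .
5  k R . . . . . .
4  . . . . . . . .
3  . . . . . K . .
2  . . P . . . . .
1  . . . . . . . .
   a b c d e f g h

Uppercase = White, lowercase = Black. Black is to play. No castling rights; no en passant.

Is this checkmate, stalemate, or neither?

Black to move; black king on a5.
In check: yes, from the white rook on b5.
King squares — a4: available; b4: attacked by Rb5; b5: available; a6: available; b6: attacked by Rb5.
Legal moves for Black: Ka6, Kxb5, Ka4.
Black is in check but has 3 legal moves → neither.

neither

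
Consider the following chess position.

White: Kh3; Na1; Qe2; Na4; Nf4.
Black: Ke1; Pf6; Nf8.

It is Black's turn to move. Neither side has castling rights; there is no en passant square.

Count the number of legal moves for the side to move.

0

Black to move; king on e1.
In check: yes, from the white queen on e2.
Legal moves: none.
Count: 0.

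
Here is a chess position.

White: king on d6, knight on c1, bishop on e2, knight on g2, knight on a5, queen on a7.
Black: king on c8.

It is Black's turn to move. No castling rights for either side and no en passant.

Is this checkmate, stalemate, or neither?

Black to move; black king on c8.
In check: no.
Legal moves for Black: Kd8.
Black has 1 legal move and is not in check → neither.

neither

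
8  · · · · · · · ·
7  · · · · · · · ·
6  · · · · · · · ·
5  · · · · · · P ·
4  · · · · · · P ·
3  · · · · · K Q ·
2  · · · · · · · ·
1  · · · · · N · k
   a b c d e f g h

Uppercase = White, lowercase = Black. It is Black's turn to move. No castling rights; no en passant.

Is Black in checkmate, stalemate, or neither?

stalemate

Black to move; black king on h1.
In check: no.
King squares — g1: attacked by Qg3; g2: attacked by Kf3; h2: attacked by Nf1.
Legal moves for Black: none.
Not in check and no legal moves → stalemate.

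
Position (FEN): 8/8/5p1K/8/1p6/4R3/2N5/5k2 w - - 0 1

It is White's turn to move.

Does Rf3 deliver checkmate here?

After Rf3: black king on f1; in check: yes, from the white rook on f3.
Black has 3 legal replies: Kg2, Ke2, Kg1.
In check but a legal move exists → not checkmate.

no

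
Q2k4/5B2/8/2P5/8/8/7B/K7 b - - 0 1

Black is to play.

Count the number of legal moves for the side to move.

2

Black to move; king on d8.
In check: yes, from the white queen on a8.
Legal moves: Ke7, Kd7.
Count: 2.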